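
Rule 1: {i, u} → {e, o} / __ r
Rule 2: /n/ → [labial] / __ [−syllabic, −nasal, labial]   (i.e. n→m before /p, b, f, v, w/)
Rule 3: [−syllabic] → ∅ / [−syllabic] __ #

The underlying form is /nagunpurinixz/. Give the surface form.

nagumporinix

Rule 1 (pre-rhotic lowering): /u/ is a high vowel immediately before /r/, so it lowers to [o]. /nagunpurinixz/ → nagunporinixz.
Rule 2 (nasal place assimilation): /n/ precedes the labial consonant /p/, so it assimilates in place to [m]. /nagunporinixz/ → nagumporinixz.
Rule 3 (final cluster simplification): /z/ is the second consonant of a word-final cluster /xz/, so it deletes. /nagumporinixz/ → nagumporinix.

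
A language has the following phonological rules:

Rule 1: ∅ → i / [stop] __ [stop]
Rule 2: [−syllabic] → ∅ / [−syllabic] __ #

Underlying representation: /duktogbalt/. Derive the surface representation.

Rule 1 (stop-cluster i-epenthesis): /k/ and /t/ form a stop–stop cluster, so [i] is inserted between them. /g/ and /b/ form a stop–stop cluster, so [i] is inserted between them. /duktogbalt/ → dukitogibalt.
Rule 2 (final cluster simplification): /t/ is the second consonant of a word-final cluster /lt/, so it deletes. /dukitogibalt/ → dukitogibal.

dukitogibal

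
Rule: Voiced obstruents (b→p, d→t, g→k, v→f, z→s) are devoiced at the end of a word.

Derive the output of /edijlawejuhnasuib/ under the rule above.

Scanning /edijlawejuhnasuib/: /d/ at position 2 is not in the conditioning environment; /b/ is a voiced obstruent in word-final position, so it devoices to [p].
Result: [edijlawejuhnasuip].

edijlawejuhnasuip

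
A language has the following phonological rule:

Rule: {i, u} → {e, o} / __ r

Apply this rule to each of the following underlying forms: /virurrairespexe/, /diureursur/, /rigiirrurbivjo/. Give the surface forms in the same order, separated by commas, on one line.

/virurrairespexe/: /i/ is a high vowel immediately before /r/, so it lowers to [e]. /u/ is a high vowel immediately before /r/, so it lowers to [o]. /i/ is a high vowel immediately before /r/, so it lowers to [e]. → [verorraerespexe].
/diureursur/: /u/ is a high vowel immediately before /r/, so it lowers to [o]. /u/ is a high vowel immediately before /r/, so it lowers to [o]. /u/ is a high vowel immediately before /r/, so it lowers to [o]. → [dioreorsor].
/rigiirrurbivjo/: /i/ is a high vowel immediately before /r/, so it lowers to [e]. /u/ is a high vowel immediately before /r/, so it lowers to [o]. → [rigierrorbivjo].

verorraerespexe, dioreorsor, rigierrorbivjo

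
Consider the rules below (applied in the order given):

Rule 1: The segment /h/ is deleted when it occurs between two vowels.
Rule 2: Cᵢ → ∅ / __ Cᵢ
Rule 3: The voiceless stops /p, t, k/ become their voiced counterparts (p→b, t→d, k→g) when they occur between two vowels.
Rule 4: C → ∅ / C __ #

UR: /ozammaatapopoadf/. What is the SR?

ozamaadaboboad

Rule 1 (intervocalic h-deletion): no segment meets the environment; /ozammaatapopoadf/ is unchanged.
Rule 2 (degemination): /mm/ is a geminate; the first /m/ deletes. /ozammaatapopoadf/ → ozamaatapopoadf.
Rule 3 (intervocalic voicing): /t/ is a voiceless stop between vowels /a/ and /a/, so it voices to [d]. /p/ is a voiceless stop between vowels /a/ and /o/, so it voices to [b]. /p/ is a voiceless stop between vowels /o/ and /o/, so it voices to [b]. /ozamaatapopoadf/ → ozamaadaboboadf.
Rule 4 (final cluster simplification): /f/ is the second consonant of a word-final cluster /df/, so it deletes. /ozamaadaboboadf/ → ozamaadaboboad.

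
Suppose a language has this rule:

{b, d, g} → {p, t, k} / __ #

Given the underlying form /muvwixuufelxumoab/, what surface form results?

muvwixuufelxumoap

/b/ is a voiced stop in word-final position, so it devoices to [p].
Surface form: [muvwixuufelxumoap].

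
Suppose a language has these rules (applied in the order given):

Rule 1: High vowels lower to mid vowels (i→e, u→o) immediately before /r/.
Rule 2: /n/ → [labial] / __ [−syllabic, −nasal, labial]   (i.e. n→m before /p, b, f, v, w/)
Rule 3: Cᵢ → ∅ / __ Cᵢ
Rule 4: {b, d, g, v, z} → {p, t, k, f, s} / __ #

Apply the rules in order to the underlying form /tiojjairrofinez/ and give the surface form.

tiojaerofines

Rule 1 (pre-rhotic lowering): /i/ is a high vowel immediately before /r/, so it lowers to [e]. /tiojjairrofinez/ → tiojjaerrofinez.
Rule 2 (nasal place assimilation): no segment meets the environment; /tiojjaerrofinez/ is unchanged.
Rule 3 (degemination): /jj/ is a geminate; the first /j/ deletes. /rr/ is a geminate; the first /r/ deletes. /tiojjaerrofinez/ → tiojaerofinez.
Rule 4 (final devoicing): /z/ is a voiced obstruent in word-final position, so it devoices to [s]. /tiojaerofinez/ → tiojaerofines.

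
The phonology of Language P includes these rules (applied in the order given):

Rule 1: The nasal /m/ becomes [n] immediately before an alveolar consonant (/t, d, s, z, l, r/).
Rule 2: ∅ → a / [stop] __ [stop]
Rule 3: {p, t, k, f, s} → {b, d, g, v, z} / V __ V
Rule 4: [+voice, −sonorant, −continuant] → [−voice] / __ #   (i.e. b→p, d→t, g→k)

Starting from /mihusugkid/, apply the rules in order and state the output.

Rule 1 (nasal place assimilation): no segment meets the environment; /mihusugkid/ is unchanged.
Rule 2 (stop-cluster a-epenthesis): /g/ and /k/ form a stop–stop cluster, so [a] is inserted between them. /mihusugkid/ → mihusugakid.
Rule 3 (intervocalic voicing): /s/ is a voiceless obstruent between vowels /u/ and /u/, so it voices to [z]. /k/ is a voiceless obstruent between vowels /a/ and /i/, so it voices to [g]. /mihusugakid/ → mihuzugagid.
Rule 4 (final devoicing): /d/ is a voiced stop in word-final position, so it devoices to [t]. /mihuzugagid/ → mihuzugagit.

mihuzugagit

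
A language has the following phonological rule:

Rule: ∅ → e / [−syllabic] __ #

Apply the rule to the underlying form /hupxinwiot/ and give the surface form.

hupxinwiote

the form ends in the consonant /t/, so [e] is inserted word-finally.
Surface form: [hupxinwiote].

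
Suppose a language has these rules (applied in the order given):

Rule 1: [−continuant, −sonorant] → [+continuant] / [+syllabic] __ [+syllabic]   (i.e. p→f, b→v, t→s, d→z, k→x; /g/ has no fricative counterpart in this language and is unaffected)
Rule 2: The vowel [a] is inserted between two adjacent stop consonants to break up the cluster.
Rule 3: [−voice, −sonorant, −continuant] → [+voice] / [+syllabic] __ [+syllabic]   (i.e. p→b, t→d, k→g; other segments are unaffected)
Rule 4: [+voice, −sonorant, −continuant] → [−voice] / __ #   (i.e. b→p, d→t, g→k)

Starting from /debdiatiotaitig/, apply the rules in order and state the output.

Rule 1 (intervocalic spirantization): /t/ is a stop between vowels /a/ and /i/, so it spirantizes to the fricative [s]. /t/ is a stop between vowels /o/ and /a/, so it spirantizes to the fricative [s]. /t/ is a stop between vowels /i/ and /i/, so it spirantizes to the fricative [s]. /debdiatiotaitig/ → debdiasiosaisig.
Rule 2 (stop-cluster a-epenthesis): /b/ and /d/ form a stop–stop cluster, so [a] is inserted between them. /debdiasiosaisig/ → debadiasiosaisig.
Rule 3 (intervocalic voicing): no segment meets the environment; /debadiasiosaisig/ is unchanged.
Rule 4 (final devoicing): /g/ is a voiced stop in word-final position, so it devoices to [k]. /debadiasiosaisig/ → debadiasiosaisik.

debadiasiosaisik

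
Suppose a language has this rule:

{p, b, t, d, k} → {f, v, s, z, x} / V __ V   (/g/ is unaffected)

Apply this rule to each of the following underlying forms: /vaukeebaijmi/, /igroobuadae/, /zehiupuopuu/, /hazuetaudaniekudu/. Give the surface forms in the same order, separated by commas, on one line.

/vaukeebaijmi/: /k/ is a stop between vowels /u/ and /e/, so it spirantizes to the fricative [x]. /b/ is a stop between vowels /e/ and /a/, so it spirantizes to the fricative [v]. → [vauxeevaijmi].
/igroobuadae/: /b/ is a stop between vowels /o/ and /u/, so it spirantizes to the fricative [v]. /d/ is a stop between vowels /a/ and /a/, so it spirantizes to the fricative [z]. → [igroovuazae].
/zehiupuopuu/: /p/ is a stop between vowels /u/ and /u/, so it spirantizes to the fricative [f]. /p/ is a stop between vowels /o/ and /u/, so it spirantizes to the fricative [f]. → [zehiufuofuu].
/hazuetaudaniekudu/: /t/ is a stop between vowels /e/ and /a/, so it spirantizes to the fricative [s]. /d/ is a stop between vowels /u/ and /a/, so it spirantizes to the fricative [z]. /k/ is a stop between vowels /e/ and /u/, so it spirantizes to the fricative [x]. /d/ is a stop between vowels /u/ and /u/, so it spirantizes to the fricative [z]. → [hazuesauzaniexuzu].

vauxeevaijmi, igroovuazae, zehiufuofuu, hazuesauzaniexuzu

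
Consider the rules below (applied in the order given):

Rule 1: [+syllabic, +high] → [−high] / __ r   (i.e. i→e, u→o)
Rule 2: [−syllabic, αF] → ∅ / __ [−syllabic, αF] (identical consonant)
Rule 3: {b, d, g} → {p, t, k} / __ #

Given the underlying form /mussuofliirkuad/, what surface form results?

Rule 1 (pre-rhotic lowering): /i/ is a high vowel immediately before /r/, so it lowers to [e]. /mussuofliirkuad/ → mussuoflierkuad.
Rule 2 (degemination): /ss/ is a geminate; the first /s/ deletes. /mussuoflierkuad/ → musuoflierkuad.
Rule 3 (final devoicing): /d/ is a voiced stop in word-final position, so it devoices to [t]. /musuoflierkuad/ → musuoflierkuat.

musuoflierkuat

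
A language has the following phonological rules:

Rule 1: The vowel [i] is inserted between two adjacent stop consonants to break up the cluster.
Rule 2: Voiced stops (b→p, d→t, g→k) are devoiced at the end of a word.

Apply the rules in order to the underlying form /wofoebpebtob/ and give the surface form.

Rule 1 (stop-cluster i-epenthesis): /b/ and /p/ form a stop–stop cluster, so [i] is inserted between them. /b/ and /t/ form a stop–stop cluster, so [i] is inserted between them. /wofoebpebtob/ → wofoebipebitob.
Rule 2 (final devoicing): /b/ is a voiced stop in word-final position, so it devoices to [p]. /wofoebipebitob/ → wofoebipebitop.

wofoebipebitop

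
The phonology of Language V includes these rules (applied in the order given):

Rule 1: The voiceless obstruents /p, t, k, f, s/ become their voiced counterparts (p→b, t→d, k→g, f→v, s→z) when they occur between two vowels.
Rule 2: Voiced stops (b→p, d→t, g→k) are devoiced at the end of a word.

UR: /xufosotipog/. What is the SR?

xuvozodibok

Rule 1 (intervocalic voicing): /f/ is a voiceless obstruent between vowels /u/ and /o/, so it voices to [v]. /s/ is a voiceless obstruent between vowels /o/ and /o/, so it voices to [z]. /t/ is a voiceless obstruent between vowels /o/ and /i/, so it voices to [d]. /p/ is a voiceless obstruent between vowels /i/ and /o/, so it voices to [b]. /xufosotipog/ → xuvozodibog.
Rule 2 (final devoicing): /g/ is a voiced stop in word-final position, so it devoices to [k]. /xuvozodibog/ → xuvozodibok.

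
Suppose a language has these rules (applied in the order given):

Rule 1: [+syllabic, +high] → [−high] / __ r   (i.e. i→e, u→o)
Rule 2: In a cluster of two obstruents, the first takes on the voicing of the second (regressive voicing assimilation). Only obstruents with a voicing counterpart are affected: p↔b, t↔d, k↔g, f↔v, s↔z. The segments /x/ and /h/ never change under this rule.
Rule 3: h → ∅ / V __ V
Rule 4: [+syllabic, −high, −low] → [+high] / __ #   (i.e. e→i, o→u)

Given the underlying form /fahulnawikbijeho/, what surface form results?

Rule 1 (pre-rhotic lowering): no segment meets the environment; /fahulnawikbijeho/ is unchanged.
Rule 2 (regressive voicing assimilation): /k/ precedes the voiced obstruent /b/, so it voices to [g] by assimilation. /fahulnawikbijeho/ → fahulnawigbijeho.
Rule 3 (intervocalic h-deletion): /h/ occurs between vowels /a/ and /u/, so it deletes. /h/ occurs between vowels /e/ and /o/, so it deletes. /fahulnawigbijeho/ → faulnawigbijeo.
Rule 4 (final vowel raising): /o/ is a mid vowel in word-final position, so it raises to [u]. /faulnawigbijeo/ → faulnawigbijeu.

faulnawigbijeu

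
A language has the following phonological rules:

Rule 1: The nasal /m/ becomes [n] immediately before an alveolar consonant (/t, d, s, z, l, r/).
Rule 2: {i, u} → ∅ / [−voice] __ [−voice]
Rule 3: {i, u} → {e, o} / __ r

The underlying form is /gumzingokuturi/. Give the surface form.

gunzingoktori

Rule 1 (nasal place assimilation): /m/ precedes the alveolar consonant /z/, so it assimilates in place to [n]. /gumzingokuturi/ → gunzingokuturi.
Rule 2 (high vowel syncope): /u/ is a high vowel flanked by voiceless consonants /k/ and /t/, so it deletes. /gunzingokuturi/ → gunzingokturi.
Rule 3 (pre-rhotic lowering): /u/ is a high vowel immediately before /r/, so it lowers to [o]. /gunzingokturi/ → gunzingoktori.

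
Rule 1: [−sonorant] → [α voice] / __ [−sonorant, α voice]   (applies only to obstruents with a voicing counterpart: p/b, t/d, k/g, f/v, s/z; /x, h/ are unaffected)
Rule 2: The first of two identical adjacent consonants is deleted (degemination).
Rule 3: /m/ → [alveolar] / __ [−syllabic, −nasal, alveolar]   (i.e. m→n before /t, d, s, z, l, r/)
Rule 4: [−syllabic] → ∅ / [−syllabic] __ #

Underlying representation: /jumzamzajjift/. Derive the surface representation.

Rule 1 (regressive voicing assimilation): no segment meets the environment; /jumzamzajjift/ is unchanged.
Rule 2 (degemination): /jj/ is a geminate; the first /j/ deletes. /jumzamzajjift/ → jumzamzajift.
Rule 3 (nasal place assimilation): /m/ precedes the alveolar consonant /z/, so it assimilates in place to [n]. /m/ precedes the alveolar consonant /z/, so it assimilates in place to [n]. /jumzamzajift/ → junzanzajift.
Rule 4 (final cluster simplification): /t/ is the second consonant of a word-final cluster /ft/, so it deletes. /junzanzajift/ → junzanzajif.

junzanzajif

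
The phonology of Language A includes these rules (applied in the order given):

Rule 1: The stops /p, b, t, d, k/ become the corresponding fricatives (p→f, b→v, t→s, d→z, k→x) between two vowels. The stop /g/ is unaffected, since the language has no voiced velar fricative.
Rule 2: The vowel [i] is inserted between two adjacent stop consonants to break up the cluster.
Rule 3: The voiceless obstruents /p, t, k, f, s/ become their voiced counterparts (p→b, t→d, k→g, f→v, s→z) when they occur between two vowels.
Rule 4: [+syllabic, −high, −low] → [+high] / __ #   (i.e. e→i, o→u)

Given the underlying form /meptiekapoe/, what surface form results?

Rule 1 (intervocalic spirantization): /k/ is a stop between vowels /e/ and /a/, so it spirantizes to the fricative [x]. /p/ is a stop between vowels /a/ and /o/, so it spirantizes to the fricative [f]. /meptiekapoe/ → meptiexafoe.
Rule 2 (stop-cluster i-epenthesis): /p/ and /t/ form a stop–stop cluster, so [i] is inserted between them. /meptiexafoe/ → mepitiexafoe.
Rule 3 (intervocalic voicing): /p/ is a voiceless obstruent between vowels /e/ and /i/, so it voices to [b]. /t/ is a voiceless obstruent between vowels /i/ and /i/, so it voices to [d]. /f/ is a voiceless obstruent between vowels /a/ and /o/, so it voices to [v]. /mepitiexafoe/ → mebidiexavoe.
Rule 4 (final vowel raising): /e/ is a mid vowel in word-final position, so it raises to [i]. /mebidiexavoe/ → mebidiexavoi.

mebidiexavoi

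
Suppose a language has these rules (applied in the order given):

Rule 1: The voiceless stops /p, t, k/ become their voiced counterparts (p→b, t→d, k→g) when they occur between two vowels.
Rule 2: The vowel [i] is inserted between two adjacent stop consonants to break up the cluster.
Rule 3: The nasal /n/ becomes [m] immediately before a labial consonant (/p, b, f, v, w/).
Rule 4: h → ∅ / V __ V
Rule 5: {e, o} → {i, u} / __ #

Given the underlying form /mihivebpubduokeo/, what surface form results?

Rule 1 (intervocalic voicing): /k/ is a voiceless stop between vowels /o/ and /e/, so it voices to [g]. /mihivebpubduokeo/ → mihivebpubduogeo.
Rule 2 (stop-cluster i-epenthesis): /b/ and /p/ form a stop–stop cluster, so [i] is inserted between them. /b/ and /d/ form a stop–stop cluster, so [i] is inserted between them. /mihivebpubduogeo/ → mihivebipubiduogeo.
Rule 3 (nasal place assimilation): no segment meets the environment; /mihivebipubiduogeo/ is unchanged.
Rule 4 (intervocalic h-deletion): /h/ occurs between vowels /i/ and /i/, so it deletes. /mihivebipubiduogeo/ → miivebipubiduogeo.
Rule 5 (final vowel raising): /o/ is a mid vowel in word-final position, so it raises to [u]. /miivebipubiduogeo/ → miivebipubiduogeu.

miivebipubiduogeu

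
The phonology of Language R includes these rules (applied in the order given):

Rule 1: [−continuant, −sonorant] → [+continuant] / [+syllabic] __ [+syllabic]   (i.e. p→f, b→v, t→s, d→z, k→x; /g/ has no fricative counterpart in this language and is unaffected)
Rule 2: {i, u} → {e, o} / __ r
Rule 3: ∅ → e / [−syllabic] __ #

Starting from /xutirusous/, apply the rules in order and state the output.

Rule 1 (intervocalic spirantization): /t/ is a stop between vowels /u/ and /i/, so it spirantizes to the fricative [s]. /xutirusous/ → xusirusous.
Rule 2 (pre-rhotic lowering): /i/ is a high vowel immediately before /r/, so it lowers to [e]. /xusirusous/ → xuserusous.
Rule 3 (final e-epenthesis): the form ends in the consonant /s/, so [e] is inserted word-finally. /xuserusous/ → xuserusouse.

xuserusouse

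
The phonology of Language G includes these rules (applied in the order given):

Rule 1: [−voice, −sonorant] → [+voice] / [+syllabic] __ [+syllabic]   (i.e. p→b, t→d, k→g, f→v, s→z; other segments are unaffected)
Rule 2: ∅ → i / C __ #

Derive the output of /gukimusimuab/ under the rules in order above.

gugimuzimuabi

Rule 1 (intervocalic voicing): /k/ is a voiceless obstruent between vowels /u/ and /i/, so it voices to [g]. /s/ is a voiceless obstruent between vowels /u/ and /i/, so it voices to [z]. /gukimusimuab/ → gugimuzimuab.
Rule 2 (final i-epenthesis): the form ends in the consonant /b/, so [i] is inserted word-finally. /gugimuzimuab/ → gugimuzimuabi.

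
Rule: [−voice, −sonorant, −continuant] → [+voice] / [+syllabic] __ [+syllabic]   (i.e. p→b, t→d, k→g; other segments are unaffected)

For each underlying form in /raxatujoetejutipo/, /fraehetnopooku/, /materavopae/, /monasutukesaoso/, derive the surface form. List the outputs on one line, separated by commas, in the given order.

/raxatujoetejutipo/: /t/ is a voiceless stop between vowels /a/ and /u/, so it voices to [d]. /t/ is a voiceless stop between vowels /e/ and /e/, so it voices to [d]. /t/ is a voiceless stop between vowels /u/ and /i/, so it voices to [d]. /p/ is a voiceless stop between vowels /i/ and /o/, so it voices to [b]. → [raxadujoedejudibo].
/fraehetnopooku/: /p/ is a voiceless stop between vowels /o/ and /o/, so it voices to [b]. /k/ is a voiceless stop between vowels /o/ and /u/, so it voices to [g]. → [fraehetnoboogu].
/materavopae/: /t/ is a voiceless stop between vowels /a/ and /e/, so it voices to [d]. /p/ is a voiceless stop between vowels /o/ and /a/, so it voices to [b]. → [maderavobae].
/monasutukesaoso/: /t/ is a voiceless stop between vowels /u/ and /u/, so it voices to [d]. /k/ is a voiceless stop between vowels /u/ and /e/, so it voices to [g]. → [monasudugesaoso].

raxadujoedejudibo, fraehetnoboogu, maderavobae, monasudugesaoso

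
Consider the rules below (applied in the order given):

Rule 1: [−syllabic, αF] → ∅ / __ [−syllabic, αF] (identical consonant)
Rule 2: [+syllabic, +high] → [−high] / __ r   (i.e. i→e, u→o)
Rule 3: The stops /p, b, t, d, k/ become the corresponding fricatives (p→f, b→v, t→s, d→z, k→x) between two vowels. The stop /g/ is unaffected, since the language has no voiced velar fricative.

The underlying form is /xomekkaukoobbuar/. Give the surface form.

Rule 1 (degemination): /kk/ is a geminate; the first /k/ deletes. /bb/ is a geminate; the first /b/ deletes. /xomekkaukoobbuar/ → xomekaukoobuar.
Rule 2 (pre-rhotic lowering): no segment meets the environment; /xomekaukoobuar/ is unchanged.
Rule 3 (intervocalic spirantization): /k/ is a stop between vowels /e/ and /a/, so it spirantizes to the fricative [x]. /k/ is a stop between vowels /u/ and /o/, so it spirantizes to the fricative [x]. /b/ is a stop between vowels /o/ and /u/, so it spirantizes to the fricative [v]. /xomekaukoobuar/ → xomexauxoovuar.

xomexauxoovuar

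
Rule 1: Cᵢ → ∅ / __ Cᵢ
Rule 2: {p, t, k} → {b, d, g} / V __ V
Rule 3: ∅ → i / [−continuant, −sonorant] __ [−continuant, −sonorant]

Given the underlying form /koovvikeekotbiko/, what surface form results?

Rule 1 (degemination): /vv/ is a geminate; the first /v/ deletes. /koovvikeekotbiko/ → koovikeekotbiko.
Rule 2 (intervocalic voicing): /k/ is a voiceless stop between vowels /i/ and /e/, so it voices to [g]. /k/ is a voiceless stop between vowels /e/ and /o/, so it voices to [g]. /k/ is a voiceless stop between vowels /i/ and /o/, so it voices to [g]. /koovikeekotbiko/ → koovigeegotbigo.
Rule 3 (stop-cluster i-epenthesis): /t/ and /b/ form a stop–stop cluster, so [i] is inserted between them. /koovigeegotbigo/ → koovigeegotibigo.

koovigeegotibigo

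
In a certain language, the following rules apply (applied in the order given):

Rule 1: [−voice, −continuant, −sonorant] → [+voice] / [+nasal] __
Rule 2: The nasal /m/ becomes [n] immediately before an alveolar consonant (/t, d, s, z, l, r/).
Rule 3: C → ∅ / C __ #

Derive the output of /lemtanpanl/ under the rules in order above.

Rule 1 (post-nasal voicing): /t/ is a voiceless stop immediately after the nasal /m/, so it voices to [d]. /p/ is a voiceless stop immediately after the nasal /n/, so it voices to [b]. /lemtanpanl/ → lemdanbanl.
Rule 2 (nasal place assimilation): /m/ precedes the alveolar consonant /d/, so it assimilates in place to [n]. /lemdanbanl/ → lendanbanl.
Rule 3 (final cluster simplification): /l/ is the second consonant of a word-final cluster /nl/, so it deletes. /lendanbanl/ → lendanban.

lendanban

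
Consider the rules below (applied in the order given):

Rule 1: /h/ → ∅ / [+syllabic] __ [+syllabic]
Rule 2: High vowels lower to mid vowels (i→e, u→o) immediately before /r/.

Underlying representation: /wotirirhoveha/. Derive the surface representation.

wotererhovea

Rule 1 (intervocalic h-deletion): /h/ occurs between vowels /e/ and /a/, so it deletes. /wotirirhoveha/ → wotirirhovea.
Rule 2 (pre-rhotic lowering): /i/ is a high vowel immediately before /r/, so it lowers to [e]. /i/ is a high vowel immediately before /r/, so it lowers to [e]. /wotirirhovea/ → wotererhovea.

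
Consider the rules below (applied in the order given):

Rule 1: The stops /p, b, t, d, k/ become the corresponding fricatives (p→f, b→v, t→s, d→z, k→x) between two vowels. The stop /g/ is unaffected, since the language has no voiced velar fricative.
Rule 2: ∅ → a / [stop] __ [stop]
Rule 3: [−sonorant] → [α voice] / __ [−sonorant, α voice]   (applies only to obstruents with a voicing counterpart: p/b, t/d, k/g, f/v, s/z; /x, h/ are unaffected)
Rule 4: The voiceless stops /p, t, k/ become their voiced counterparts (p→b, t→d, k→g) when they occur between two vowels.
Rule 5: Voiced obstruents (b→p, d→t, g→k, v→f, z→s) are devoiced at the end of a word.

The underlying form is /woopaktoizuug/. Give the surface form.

woofagadoizuuk

Rule 1 (intervocalic spirantization): /p/ is a stop between vowels /o/ and /a/, so it spirantizes to the fricative [f]. /woopaktoizuug/ → woofaktoizuug.
Rule 2 (stop-cluster a-epenthesis): /k/ and /t/ form a stop–stop cluster, so [a] is inserted between them. /woofaktoizuug/ → woofakatoizuug.
Rule 3 (regressive voicing assimilation): no segment meets the environment; /woofakatoizuug/ is unchanged.
Rule 4 (intervocalic voicing): /k/ is a voiceless stop between vowels /a/ and /a/, so it voices to [g]. /t/ is a voiceless stop between vowels /a/ and /o/, so it voices to [d]. /woofakatoizuug/ → woofagadoizuug.
Rule 5 (final devoicing): /g/ is a voiced obstruent in word-final position, so it devoices to [k]. /woofagadoizuug/ → woofagadoizuuk.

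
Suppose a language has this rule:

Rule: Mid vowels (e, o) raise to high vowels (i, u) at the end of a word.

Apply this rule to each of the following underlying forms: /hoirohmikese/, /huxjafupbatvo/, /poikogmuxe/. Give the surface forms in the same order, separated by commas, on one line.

hoirohmikesi, huxjafupbatvu, poikogmuxi

/hoirohmikese/: /e/ is a mid vowel in word-final position, so it raises to [i]. → [hoirohmikesi].
/huxjafupbatvo/: /o/ is a mid vowel in word-final position, so it raises to [u]. → [huxjafupbatvu].
/poikogmuxe/: /e/ is a mid vowel in word-final position, so it raises to [i]. → [poikogmuxi].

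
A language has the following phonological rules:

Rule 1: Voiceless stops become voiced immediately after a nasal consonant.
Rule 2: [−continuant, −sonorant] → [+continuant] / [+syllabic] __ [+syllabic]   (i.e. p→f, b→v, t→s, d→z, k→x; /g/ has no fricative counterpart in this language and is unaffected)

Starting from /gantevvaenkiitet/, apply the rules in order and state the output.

Rule 1 (post-nasal voicing): /t/ is a voiceless stop immediately after the nasal /n/, so it voices to [d]. /k/ is a voiceless stop immediately after the nasal /n/, so it voices to [g]. /gantevvaenkiitet/ → gandevvaengiitet.
Rule 2 (intervocalic spirantization): /t/ is a stop between vowels /i/ and /e/, so it spirantizes to the fricative [s]. /gandevvaengiitet/ → gandevvaengiiset.

gandevvaengiiset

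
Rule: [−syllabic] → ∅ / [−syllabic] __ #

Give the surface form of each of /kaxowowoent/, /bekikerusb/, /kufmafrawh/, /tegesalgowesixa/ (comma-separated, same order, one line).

kaxowowoen, bekikerus, kufmafraw, tegesalgowesixa

/kaxowowoent/: /t/ is the second consonant of a word-final cluster /nt/, so it deletes. → [kaxowowoen].
/bekikerusb/: /b/ is the second consonant of a word-final cluster /sb/, so it deletes. → [bekikerus].
/kufmafrawh/: /h/ is the second consonant of a word-final cluster /wh/, so it deletes. → [kufmafraw].
/tegesalgowesixa/: the rule's environment is not met; surfaces unchanged as [tegesalgowesixa].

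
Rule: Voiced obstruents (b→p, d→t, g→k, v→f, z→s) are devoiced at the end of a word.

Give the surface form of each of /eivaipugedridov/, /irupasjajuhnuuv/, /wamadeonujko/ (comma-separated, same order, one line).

/eivaipugedridov/: /v/ is a voiced obstruent in word-final position, so it devoices to [f]. → [eivaipugedridof].
/irupasjajuhnuuv/: /v/ is a voiced obstruent in word-final position, so it devoices to [f]. → [irupasjajuhnuuf].
/wamadeonujko/: the rule's environment is not met; surfaces unchanged as [wamadeonujko].

eivaipugedridof, irupasjajuhnuuf, wamadeonujko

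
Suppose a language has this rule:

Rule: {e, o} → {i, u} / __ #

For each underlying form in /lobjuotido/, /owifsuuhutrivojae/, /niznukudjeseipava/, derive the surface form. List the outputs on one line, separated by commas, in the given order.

lobjuotidu, owifsuuhutrivojai, niznukudjeseipava

/lobjuotido/: /o/ is a mid vowel in word-final position, so it raises to [u]. → [lobjuotidu].
/owifsuuhutrivojae/: /e/ is a mid vowel in word-final position, so it raises to [i]. → [owifsuuhutrivojai].
/niznukudjeseipava/: the rule's environment is not met; surfaces unchanged as [niznukudjeseipava].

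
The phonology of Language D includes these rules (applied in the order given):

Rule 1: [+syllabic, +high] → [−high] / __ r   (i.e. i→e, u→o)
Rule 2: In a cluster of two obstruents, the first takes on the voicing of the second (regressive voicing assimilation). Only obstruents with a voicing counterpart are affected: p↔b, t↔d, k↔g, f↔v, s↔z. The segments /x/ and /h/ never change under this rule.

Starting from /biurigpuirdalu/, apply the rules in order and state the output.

biorikpuerdalu

Rule 1 (pre-rhotic lowering): /u/ is a high vowel immediately before /r/, so it lowers to [o]. /i/ is a high vowel immediately before /r/, so it lowers to [e]. /biurigpuirdalu/ → biorigpuerdalu.
Rule 2 (regressive voicing assimilation): /g/ precedes the voiceless obstruent /p/, so it devoices to [k] by assimilation. /biorigpuerdalu/ → biorikpuerdalu.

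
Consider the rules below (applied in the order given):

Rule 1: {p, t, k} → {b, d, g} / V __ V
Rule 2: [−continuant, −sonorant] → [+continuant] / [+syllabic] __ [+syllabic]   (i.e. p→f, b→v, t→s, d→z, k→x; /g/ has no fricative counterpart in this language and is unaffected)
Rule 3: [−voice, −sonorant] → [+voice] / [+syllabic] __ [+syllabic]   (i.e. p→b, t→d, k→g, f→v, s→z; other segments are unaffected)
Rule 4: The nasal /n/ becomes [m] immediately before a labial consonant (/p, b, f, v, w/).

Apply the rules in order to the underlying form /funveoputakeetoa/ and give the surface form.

Rule 1 (intervocalic voicing): /p/ is a voiceless stop between vowels /o/ and /u/, so it voices to [b]. /t/ is a voiceless stop between vowels /u/ and /a/, so it voices to [d]. /k/ is a voiceless stop between vowels /a/ and /e/, so it voices to [g]. /t/ is a voiceless stop between vowels /e/ and /o/, so it voices to [d]. /funveoputakeetoa/ → funveobudageedoa.
Rule 2 (intervocalic spirantization): /b/ is a stop between vowels /o/ and /u/, so it spirantizes to the fricative [v]. /d/ is a stop between vowels /u/ and /a/, so it spirantizes to the fricative [z]. /d/ is a stop between vowels /e/ and /o/, so it spirantizes to the fricative [z]. /funveobudageedoa/ → funveovuzageezoa.
Rule 3 (intervocalic voicing): no segment meets the environment; /funveovuzageezoa/ is unchanged.
Rule 4 (nasal place assimilation): /n/ precedes the labial consonant /v/, so it assimilates in place to [m]. /funveovuzageezoa/ → fumveovuzageezoa.

fumveovuzageezoa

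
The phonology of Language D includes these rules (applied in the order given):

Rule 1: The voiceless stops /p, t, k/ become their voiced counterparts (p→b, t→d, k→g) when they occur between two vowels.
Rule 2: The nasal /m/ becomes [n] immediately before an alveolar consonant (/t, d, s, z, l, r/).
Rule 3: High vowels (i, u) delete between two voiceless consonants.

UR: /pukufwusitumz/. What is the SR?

pugufwusidunz

Rule 1 (intervocalic voicing): /k/ is a voiceless stop between vowels /u/ and /u/, so it voices to [g]. /t/ is a voiceless stop between vowels /i/ and /u/, so it voices to [d]. /pukufwusitumz/ → pugufwusidumz.
Rule 2 (nasal place assimilation): /m/ precedes the alveolar consonant /z/, so it assimilates in place to [n]. /pugufwusidumz/ → pugufwusidunz.
Rule 3 (high vowel syncope): no segment meets the environment; /pugufwusidunz/ is unchanged.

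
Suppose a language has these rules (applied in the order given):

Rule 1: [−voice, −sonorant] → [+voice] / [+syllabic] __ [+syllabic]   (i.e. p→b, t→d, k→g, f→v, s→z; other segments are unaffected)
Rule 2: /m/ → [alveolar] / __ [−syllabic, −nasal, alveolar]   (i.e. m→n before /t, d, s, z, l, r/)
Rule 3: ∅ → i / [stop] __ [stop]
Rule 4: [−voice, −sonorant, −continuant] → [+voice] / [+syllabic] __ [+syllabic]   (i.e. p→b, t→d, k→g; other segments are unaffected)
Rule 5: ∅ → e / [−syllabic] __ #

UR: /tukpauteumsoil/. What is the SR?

Rule 1 (intervocalic voicing): /t/ is a voiceless obstruent between vowels /u/ and /e/, so it voices to [d]. /tukpauteumsoil/ → tukpaudeumsoil.
Rule 2 (nasal place assimilation): /m/ precedes the alveolar consonant /s/, so it assimilates in place to [n]. /tukpaudeumsoil/ → tukpaudeunsoil.
Rule 3 (stop-cluster i-epenthesis): /k/ and /p/ form a stop–stop cluster, so [i] is inserted between them. /tukpaudeunsoil/ → tukipaudeunsoil.
Rule 4 (intervocalic voicing): /k/ is a voiceless stop between vowels /u/ and /i/, so it voices to [g]. /p/ is a voiceless stop between vowels /i/ and /a/, so it voices to [b]. /tukipaudeunsoil/ → tugibaudeunsoil.
Rule 5 (final e-epenthesis): the form ends in the consonant /l/, so [e] is inserted word-finally. /tugibaudeunsoil/ → tugibaudeunsoile.

tugibaudeunsoile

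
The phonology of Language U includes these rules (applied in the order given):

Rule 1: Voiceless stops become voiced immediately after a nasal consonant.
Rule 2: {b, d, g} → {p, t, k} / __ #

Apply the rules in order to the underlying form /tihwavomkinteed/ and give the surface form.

tihwavomgindeet

Rule 1 (post-nasal voicing): /k/ is a voiceless stop immediately after the nasal /m/, so it voices to [g]. /t/ is a voiceless stop immediately after the nasal /n/, so it voices to [d]. /tihwavomkinteed/ → tihwavomgindeed.
Rule 2 (final devoicing): /d/ is a voiced stop in word-final position, so it devoices to [t]. /tihwavomgindeed/ → tihwavomgindeet.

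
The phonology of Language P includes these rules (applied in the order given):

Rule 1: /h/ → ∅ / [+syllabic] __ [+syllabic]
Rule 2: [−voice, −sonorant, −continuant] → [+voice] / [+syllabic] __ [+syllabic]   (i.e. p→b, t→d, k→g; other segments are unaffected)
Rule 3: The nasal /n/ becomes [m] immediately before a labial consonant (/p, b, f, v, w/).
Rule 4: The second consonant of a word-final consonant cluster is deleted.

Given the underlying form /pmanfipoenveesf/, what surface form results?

Rule 1 (intervocalic h-deletion): no segment meets the environment; /pmanfipoenveesf/ is unchanged.
Rule 2 (intervocalic voicing): /p/ is a voiceless stop between vowels /i/ and /o/, so it voices to [b]. /pmanfipoenveesf/ → pmanfiboenveesf.
Rule 3 (nasal place assimilation): /n/ precedes the labial consonant /f/, so it assimilates in place to [m]. /n/ precedes the labial consonant /v/, so it assimilates in place to [m]. /pmanfiboenveesf/ → pmamfiboemveesf.
Rule 4 (final cluster simplification): /f/ is the second consonant of a word-final cluster /sf/, so it deletes. /pmamfiboemveesf/ → pmamfiboemvees.

pmamfiboemvees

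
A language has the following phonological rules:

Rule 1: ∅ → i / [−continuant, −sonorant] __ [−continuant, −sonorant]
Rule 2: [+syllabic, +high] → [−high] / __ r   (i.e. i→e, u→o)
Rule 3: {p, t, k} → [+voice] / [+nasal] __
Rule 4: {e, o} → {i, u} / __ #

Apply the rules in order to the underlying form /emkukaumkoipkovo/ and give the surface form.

Rule 1 (stop-cluster i-epenthesis): /p/ and /k/ form a stop–stop cluster, so [i] is inserted between them. /emkukaumkoipkovo/ → emkukaumkoipikovo.
Rule 2 (pre-rhotic lowering): no segment meets the environment; /emkukaumkoipikovo/ is unchanged.
Rule 3 (post-nasal voicing): /k/ is a voiceless stop immediately after the nasal /m/, so it voices to [g]. /k/ is a voiceless stop immediately after the nasal /m/, so it voices to [g]. /emkukaumkoipikovo/ → emgukaumgoipikovo.
Rule 4 (final vowel raising): /o/ is a mid vowel in word-final position, so it raises to [u]. /emgukaumgoipikovo/ → emgukaumgoipikovu.

emgukaumgoipikovu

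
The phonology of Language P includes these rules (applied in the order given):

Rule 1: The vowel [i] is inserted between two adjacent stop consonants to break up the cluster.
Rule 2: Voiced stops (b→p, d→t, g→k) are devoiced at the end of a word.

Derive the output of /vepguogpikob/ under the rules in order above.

Rule 1 (stop-cluster i-epenthesis): /p/ and /g/ form a stop–stop cluster, so [i] is inserted between them. /g/ and /p/ form a stop–stop cluster, so [i] is inserted between them. /vepguogpikob/ → vepiguogipikob.
Rule 2 (final devoicing): /b/ is a voiced stop in word-final position, so it devoices to [p]. /vepiguogipikob/ → vepiguogipikop.

vepiguogipikop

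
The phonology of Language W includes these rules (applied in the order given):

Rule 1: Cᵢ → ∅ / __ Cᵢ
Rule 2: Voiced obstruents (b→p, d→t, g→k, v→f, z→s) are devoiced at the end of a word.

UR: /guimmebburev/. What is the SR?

guimeburef

Rule 1 (degemination): /mm/ is a geminate; the first /m/ deletes. /bb/ is a geminate; the first /b/ deletes. /guimmebburev/ → guimeburev.
Rule 2 (final devoicing): /v/ is a voiced obstruent in word-final position, so it devoices to [f]. /guimeburev/ → guimeburef.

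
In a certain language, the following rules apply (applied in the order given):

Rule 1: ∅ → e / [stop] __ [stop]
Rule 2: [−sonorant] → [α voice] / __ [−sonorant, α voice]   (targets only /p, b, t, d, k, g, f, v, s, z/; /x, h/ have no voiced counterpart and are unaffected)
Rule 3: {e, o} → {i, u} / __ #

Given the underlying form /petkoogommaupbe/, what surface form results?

Rule 1 (stop-cluster e-epenthesis): /t/ and /k/ form a stop–stop cluster, so [e] is inserted between them. /p/ and /b/ form a stop–stop cluster, so [e] is inserted between them. /petkoogommaupbe/ → petekoogommaupebe.
Rule 2 (regressive voicing assimilation): no segment meets the environment; /petekoogommaupebe/ is unchanged.
Rule 3 (final vowel raising): /e/ is a mid vowel in word-final position, so it raises to [i]. /petekoogommaupebe/ → petekoogommaupebi.

petekoogommaupebi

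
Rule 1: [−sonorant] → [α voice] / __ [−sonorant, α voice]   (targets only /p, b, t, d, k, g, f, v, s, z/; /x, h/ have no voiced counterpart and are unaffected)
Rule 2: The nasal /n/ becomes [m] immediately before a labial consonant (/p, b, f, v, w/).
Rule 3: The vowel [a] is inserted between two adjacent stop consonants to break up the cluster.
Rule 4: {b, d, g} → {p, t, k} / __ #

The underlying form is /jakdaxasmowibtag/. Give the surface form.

jagadaxasmowipatak

Rule 1 (regressive voicing assimilation): /k/ precedes the voiced obstruent /d/, so it voices to [g] by assimilation. /b/ precedes the voiceless obstruent /t/, so it devoices to [p] by assimilation. /jakdaxasmowibtag/ → jagdaxasmowiptag.
Rule 2 (nasal place assimilation): no segment meets the environment; /jagdaxasmowiptag/ is unchanged.
Rule 3 (stop-cluster a-epenthesis): /g/ and /d/ form a stop–stop cluster, so [a] is inserted between them. /p/ and /t/ form a stop–stop cluster, so [a] is inserted between them. /jagdaxasmowiptag/ → jagadaxasmowipatag.
Rule 4 (final devoicing): /g/ is a voiced stop in word-final position, so it devoices to [k]. /jagadaxasmowipatag/ → jagadaxasmowipatak.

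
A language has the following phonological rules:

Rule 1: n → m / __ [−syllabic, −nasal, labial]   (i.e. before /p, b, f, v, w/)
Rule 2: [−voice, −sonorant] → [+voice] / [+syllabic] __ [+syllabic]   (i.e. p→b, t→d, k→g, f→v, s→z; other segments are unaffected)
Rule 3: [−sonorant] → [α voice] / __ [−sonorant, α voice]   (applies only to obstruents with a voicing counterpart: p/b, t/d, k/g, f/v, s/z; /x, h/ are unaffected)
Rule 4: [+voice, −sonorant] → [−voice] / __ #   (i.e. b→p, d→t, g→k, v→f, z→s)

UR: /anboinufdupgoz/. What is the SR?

amboinuvdubgos

Rule 1 (nasal place assimilation): /n/ precedes the labial consonant /b/, so it assimilates in place to [m]. /anboinufdupgoz/ → amboinufdupgoz.
Rule 2 (intervocalic voicing): no segment meets the environment; /amboinufdupgoz/ is unchanged.
Rule 3 (regressive voicing assimilation): /f/ precedes the voiced obstruent /d/, so it voices to [v] by assimilation. /p/ precedes the voiced obstruent /g/, so it voices to [b] by assimilation. /amboinufdupgoz/ → amboinuvdubgoz.
Rule 4 (final devoicing): /z/ is a voiced obstruent in word-final position, so it devoices to [s]. /amboinuvdubgoz/ → amboinuvdubgos.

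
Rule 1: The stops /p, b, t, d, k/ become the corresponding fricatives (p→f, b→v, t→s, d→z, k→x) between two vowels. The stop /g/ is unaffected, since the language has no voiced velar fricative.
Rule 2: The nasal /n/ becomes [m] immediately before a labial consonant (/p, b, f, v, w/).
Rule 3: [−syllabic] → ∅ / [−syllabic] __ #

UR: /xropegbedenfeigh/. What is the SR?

xrofegbezemfeig

Rule 1 (intervocalic spirantization): /p/ is a stop between vowels /o/ and /e/, so it spirantizes to the fricative [f]. /d/ is a stop between vowels /e/ and /e/, so it spirantizes to the fricative [z]. /xropegbedenfeigh/ → xrofegbezenfeigh.
Rule 2 (nasal place assimilation): /n/ precedes the labial consonant /f/, so it assimilates in place to [m]. /xrofegbezenfeigh/ → xrofegbezemfeigh.
Rule 3 (final cluster simplification): /h/ is the second consonant of a word-final cluster /gh/, so it deletes. /xrofegbezemfeigh/ → xrofegbezemfeig.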